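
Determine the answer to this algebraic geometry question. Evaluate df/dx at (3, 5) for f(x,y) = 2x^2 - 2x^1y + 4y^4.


df/dx = 2*2*x^1 + 1*(-2)*x^0*y
At (3,5): 2*2*3^1 + 1*(-2)*3^0*5
= 12 - 10
= 2

2


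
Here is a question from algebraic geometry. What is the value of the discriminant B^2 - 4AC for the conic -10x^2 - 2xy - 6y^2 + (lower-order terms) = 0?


The discriminant of a conic Ax^2 + Bxy + Cy^2 + ... = 0 is B^2 - 4AC.
B^2 = (-2)^2 = 4
4AC = 4*(-10)*(-6) = 240
Discriminant = 4 - 240 = -236

-236


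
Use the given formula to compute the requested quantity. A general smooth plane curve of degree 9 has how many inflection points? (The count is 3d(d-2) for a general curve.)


For a general smooth plane curve C of degree d, the inflection points are
the intersection of C with its Hessian curve, which has degree 3(d-2).
By Bezout, the total intersection number is d * 3(d-2) = 9 * 21 = 189.
For a general curve every flex is ordinary, so each contributes
multiplicity 1 to C·Hess(C), and the number of distinct inflection
points is 3d(d-2).
Inflection points = 3*9*(9-2) = 3*9*7 = 189

189


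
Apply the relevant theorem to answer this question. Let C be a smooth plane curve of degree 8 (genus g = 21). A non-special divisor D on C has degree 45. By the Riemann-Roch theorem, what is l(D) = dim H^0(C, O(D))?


First, compute the genus of a smooth plane curve of degree 8:
g = (d-1)(d-2)/2 = (8-1)(8-2)/2 = 21
For a non-special divisor D (i.e., h^1(D) = 0), Riemann-Roch gives:
l(D) = deg(D) - g + 1
Since deg(D) = 45 >= 2g - 1 = 41, D is non-special.
l(D) = 45 - 21 + 1 = 25

25


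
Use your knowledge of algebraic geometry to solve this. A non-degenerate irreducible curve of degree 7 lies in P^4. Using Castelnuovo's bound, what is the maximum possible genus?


Castelnuovo's bound: write d - 1 = m(r-1) + epsilon with 0 <= epsilon < r-1.
d - 1 = 7 - 1 = 6
r - 1 = 4 - 1 = 3
6 = 2*3 + 0, so m = 2, epsilon = 0
pi(d, r) = m(m-1)(r-1)/2 + m*epsilon
= 2*1*3/2 + 2*0
= 6/2 + 0
= 3 + 0 = 3

3


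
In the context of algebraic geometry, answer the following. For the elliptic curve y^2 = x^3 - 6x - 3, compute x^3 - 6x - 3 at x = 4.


Compute x^3 - 6x - 3 at x = 4:
x^3 = 4^3 = 64
(-6)*x = (-6)*4 = -24
Sum: 64 - 24 - 3 = 37

37


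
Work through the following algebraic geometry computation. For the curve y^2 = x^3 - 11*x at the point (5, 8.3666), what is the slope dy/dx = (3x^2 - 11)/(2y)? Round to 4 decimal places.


Using implicit differentiation of y^2 = x^3 - 11*x:
2y * dy/dx = 3x^2 - 11
dy/dx = (3x^2 - 11)/(2y)
Numerator: 3*5^2 - 11 = 64
Denominator: 2*8.3666 = 16.7332
dy/dx = 64/16.7332 = 3.8247

3.8247


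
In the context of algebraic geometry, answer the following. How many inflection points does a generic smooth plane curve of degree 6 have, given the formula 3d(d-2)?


For a general smooth plane curve C of degree d, the inflection points are
the intersection of C with its Hessian curve, which has degree 3(d-2).
By Bezout, the total intersection number is d * 3(d-2) = 6 * 12 = 72.
For a general curve every flex is ordinary, so each contributes
multiplicity 1 to C·Hess(C), and the number of distinct inflection
points is 3d(d-2).
Inflection points = 3*6*(6-2) = 3*6*4 = 72

72


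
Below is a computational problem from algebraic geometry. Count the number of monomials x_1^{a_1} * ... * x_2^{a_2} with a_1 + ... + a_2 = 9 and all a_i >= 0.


The number of degree-9 monomials in 2 variables is C(d+n-1, n-1).
= C(9+2-1, 2-1) = C(10, 1)
= 10

10


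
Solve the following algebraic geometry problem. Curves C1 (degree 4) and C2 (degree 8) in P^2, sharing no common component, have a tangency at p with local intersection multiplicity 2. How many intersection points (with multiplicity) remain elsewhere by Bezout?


By Bezout's theorem, the total intersection number is d1 * d2.
Total = 4 * 8 = 32
Intersection multiplicity at p = 2
Remaining intersections = 32 - 2 = 30

30


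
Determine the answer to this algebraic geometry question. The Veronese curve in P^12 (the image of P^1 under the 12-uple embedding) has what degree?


The rational normal curve in P^12 is the image of P^1 under the 12-uple Veronese.
A general hyperplane in P^12 pulls back to a degree-12 form on P^1, which has 12 zeros,
so the curve meets a general hyperplane in 12 points. Degree = 12.

12


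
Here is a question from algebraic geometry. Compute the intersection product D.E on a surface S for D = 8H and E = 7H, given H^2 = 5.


Using bilinearity of the intersection pairing on a surface S:
(aH).(bH) = ab * (H.H)
We have H^2 = 5.
D.E = (8H).(7H) = 8*7*5
= 56*5
= 280

280


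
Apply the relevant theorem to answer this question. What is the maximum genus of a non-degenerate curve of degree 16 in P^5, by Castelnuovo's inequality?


Castelnuovo's bound: write d - 1 = m(r-1) + epsilon with 0 <= epsilon < r-1.
d - 1 = 16 - 1 = 15
r - 1 = 5 - 1 = 4
15 = 3*4 + 3, so m = 3, epsilon = 3
pi(d, r) = m(m-1)(r-1)/2 + m*epsilon
= 3*2*4/2 + 3*3
= 24/2 + 9
= 12 + 9 = 21

21


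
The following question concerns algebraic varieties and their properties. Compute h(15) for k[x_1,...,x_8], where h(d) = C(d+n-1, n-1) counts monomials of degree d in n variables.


The Hilbert function for the polynomial ring in 8 variables is:
h(d) = C(d+n-1, n-1)
h(15) = C(15+8-1, 8-1) = C(22, 7)
= 22! / (7! * 15!)
= 170544

170544


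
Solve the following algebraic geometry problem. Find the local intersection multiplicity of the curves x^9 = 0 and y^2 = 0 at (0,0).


The intersection multiplicity of V(x^a) and V(y^b) at the origin is:
I(O; V(x^9), V(y^2)) = dim_k(k[x,y]/(x^9, y^2))
A basis for k[x,y]/(x^9, y^2) is the set of monomials x^i * y^j
where 0 <= i < 9 and 0 <= j < 2.
The number of such monomials is 9 * 2 = 18

18


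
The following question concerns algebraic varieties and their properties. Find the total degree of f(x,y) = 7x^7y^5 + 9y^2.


Examine each term for its total degree (sum of exponents).
  Term '7x^7y^5' has total degree 7+5 = 12.
  Term '9y^2' has total degree 0+2 = 2.
The maximum total degree among all terms is 12.

12


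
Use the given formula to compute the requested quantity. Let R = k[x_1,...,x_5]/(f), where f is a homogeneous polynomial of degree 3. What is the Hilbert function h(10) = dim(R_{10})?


For R = k[x_1,...,x_n]/(f) with f homogeneous of degree e:
The Hilbert series is (1 - t^e)/(1 - t)^n.
So h(d) = C(d+n-1, n-1) - C(d-e+n-1, n-1) for d >= e.
With n=5, e=3, d=10:
C(10+5-1, 5-1) = C(14, 4) = 1001
C(10-3+5-1, 5-1) = C(11, 4) = 330
h(10) = 1001 - 330 = 671

671


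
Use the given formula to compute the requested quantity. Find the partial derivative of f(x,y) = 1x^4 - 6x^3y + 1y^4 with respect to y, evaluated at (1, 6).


df/dy = (-6)*x^3 + 4*1*y^3
At (1,6): (-6)*1^3 + 4*1*6^3
= -6 + 864
= 858

858


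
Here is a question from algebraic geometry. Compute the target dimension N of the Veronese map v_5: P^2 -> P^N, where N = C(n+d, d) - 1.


The Veronese embedding v_d: P^n -> P^N maps each point to all
degree-d monomials in n+1 homogeneous coordinates.
N = C(n+d, d) - 1
N = C(2+5, 5) - 1
N = C(7, 5) - 1
C(7, 5) = 21
N = 21 - 1 = 20

20


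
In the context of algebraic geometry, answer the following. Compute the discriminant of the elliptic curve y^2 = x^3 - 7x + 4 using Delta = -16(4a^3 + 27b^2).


Compute each component:
4a^3 = 4*(-7)^3 = 4*(-343) = -1372
27b^2 = 27*4^2 = 27*16 = 432
4a^3 + 27b^2 = -1372 + 432 = -940
Delta = -16*(-940) = 15040

15040


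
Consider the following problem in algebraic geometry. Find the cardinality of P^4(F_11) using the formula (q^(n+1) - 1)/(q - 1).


P^4(F_11) has (q^(n+1) - 1)/(q - 1) points.
= 11^4 + 11^3 + 11^2 + 11^1 + 11^0
= 14641 + 1331 + 121 + 11 + 1
= 16105

16105


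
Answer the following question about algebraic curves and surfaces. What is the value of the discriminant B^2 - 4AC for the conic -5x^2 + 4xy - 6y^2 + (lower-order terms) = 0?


The discriminant of a conic Ax^2 + Bxy + Cy^2 + ... = 0 is B^2 - 4AC.
B^2 = 4^2 = 16
4AC = 4*(-5)*(-6) = 120
Discriminant = 16 - 120 = -104

-104


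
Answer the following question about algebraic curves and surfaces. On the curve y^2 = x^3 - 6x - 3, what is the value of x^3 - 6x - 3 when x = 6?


Compute x^3 - 6x - 3 at x = 6:
x^3 = 6^3 = 216
(-6)*x = (-6)*6 = -36
Sum: 216 - 36 - 3 = 177

177


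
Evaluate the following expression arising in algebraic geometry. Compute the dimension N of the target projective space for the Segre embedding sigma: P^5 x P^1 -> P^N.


The Segre embedding maps P^m x P^n into P^N via
all products of coordinates from each factor.
N = (m+1)(n+1) - 1
N = (5+1)(1+1) - 1
N = 6*2 - 1
N = 12 - 1 = 11

11


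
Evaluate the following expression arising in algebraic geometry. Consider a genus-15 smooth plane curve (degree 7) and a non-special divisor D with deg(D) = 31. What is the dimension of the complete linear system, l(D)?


First, compute the genus of a smooth plane curve of degree 7:
g = (d-1)(d-2)/2 = (7-1)(7-2)/2 = 15
For a non-special divisor D (i.e., h^1(D) = 0), Riemann-Roch gives:
l(D) = deg(D) - g + 1
Since deg(D) = 31 >= 2g - 1 = 29, D is non-special.
l(D) = 31 - 15 + 1 = 17

17


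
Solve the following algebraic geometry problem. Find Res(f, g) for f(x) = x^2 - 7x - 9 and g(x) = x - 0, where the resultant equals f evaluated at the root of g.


For Res(f, x - c), we evaluate f at x = c.
f(0) = 0^2 - 7*0 - 9
= 0 + 0 - 9
= 0 - 9 = -9
Res(f, g) = -9

-9


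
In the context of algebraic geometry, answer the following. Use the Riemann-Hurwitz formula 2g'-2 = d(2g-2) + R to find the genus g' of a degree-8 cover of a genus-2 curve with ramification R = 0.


Riemann-Hurwitz formula: 2g' - 2 = d(2g - 2) + R
Given: d = 8, g = 2, R = 0
2g' - 2 = 8*(2*2 - 2) + 0
2g' - 2 = 8*2 + 0
2g' - 2 = 16 + 0 = 16
2g' = 18
g' = 9

9


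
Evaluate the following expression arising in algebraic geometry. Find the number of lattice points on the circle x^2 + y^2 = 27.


Systematically check integer values of x where x^2 <= 27.
For each valid x, check if 27 - x^2 is a perfect square.
Total integer solutions found: 0

0


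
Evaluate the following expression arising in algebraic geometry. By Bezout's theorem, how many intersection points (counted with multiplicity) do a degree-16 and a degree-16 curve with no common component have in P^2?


Bezout's theorem states the intersection count equals the product of degrees.
Intersection count = 16 * 16 = 256

256


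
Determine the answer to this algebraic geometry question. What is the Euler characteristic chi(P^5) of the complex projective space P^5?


The complex projective space P^5 has one cell in each even real dimension 0, 2, ..., 10.
The cohomology groups are H^{2k}(P^5) = Z for k = 0,...,5, and 0 otherwise.
Euler characteristic = sum of Betti numbers = 1 per even-dimensional cohomology group.
chi(P^5) = 5 + 1 = 6

6


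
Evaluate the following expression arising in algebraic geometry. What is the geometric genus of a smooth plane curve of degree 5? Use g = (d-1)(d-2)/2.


Using the genus formula for smooth plane curves:
g = (d-1)(d-2)/2
g = (5-1)(5-2)/2
g = 4*3/2
g = 12/2 = 6

6


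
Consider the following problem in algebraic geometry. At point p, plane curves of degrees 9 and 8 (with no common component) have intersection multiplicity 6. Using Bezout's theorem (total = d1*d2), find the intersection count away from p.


By Bezout's theorem, the total intersection number is d1 * d2.
Total = 9 * 8 = 72
Intersection multiplicity at p = 6
Remaining intersections = 72 - 6 = 66

66


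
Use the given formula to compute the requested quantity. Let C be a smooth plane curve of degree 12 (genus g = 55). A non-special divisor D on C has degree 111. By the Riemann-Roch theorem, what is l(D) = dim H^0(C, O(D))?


First, compute the genus of a smooth plane curve of degree 12:
g = (d-1)(d-2)/2 = (12-1)(12-2)/2 = 55
For a non-special divisor D (i.e., h^1(D) = 0), Riemann-Roch gives:
l(D) = deg(D) - g + 1
Since deg(D) = 111 >= 2g - 1 = 109, D is non-special.
l(D) = 111 - 55 + 1 = 57

57


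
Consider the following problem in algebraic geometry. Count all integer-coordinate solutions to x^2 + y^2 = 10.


Systematically check integer values of x where x^2 <= 10.
For each valid x, check if 10 - x^2 is a perfect square.
x=1: 10 - 1 = 9, sqrt = 3 (valid)
x=3: 10 - 9 = 1, sqrt = 1 (valid)
Total integer solutions found: 8

8


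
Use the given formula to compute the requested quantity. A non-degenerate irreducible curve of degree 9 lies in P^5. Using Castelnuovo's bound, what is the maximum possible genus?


Castelnuovo's bound: write d - 1 = m(r-1) + epsilon with 0 <= epsilon < r-1.
d - 1 = 9 - 1 = 8
r - 1 = 5 - 1 = 4
8 = 2*4 + 0, so m = 2, epsilon = 0
pi(d, r) = m(m-1)(r-1)/2 + m*epsilon
= 2*1*4/2 + 2*0
= 8/2 + 0
= 4 + 0 = 4

4


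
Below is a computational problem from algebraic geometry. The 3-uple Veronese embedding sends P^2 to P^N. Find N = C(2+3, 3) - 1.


The Veronese embedding v_d: P^n -> P^N maps each point to all
degree-d monomials in n+1 homogeneous coordinates.
N = C(n+d, d) - 1
N = C(2+3, 3) - 1
N = C(5, 3) - 1
C(5, 3) = 10
N = 10 - 1 = 9

9


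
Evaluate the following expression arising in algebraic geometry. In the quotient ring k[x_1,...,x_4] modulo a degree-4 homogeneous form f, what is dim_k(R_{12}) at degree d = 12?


For R = k[x_1,...,x_n]/(f) with f homogeneous of degree e:
The Hilbert series is (1 - t^e)/(1 - t)^n.
So h(d) = C(d+n-1, n-1) - C(d-e+n-1, n-1) for d >= e.
With n=4, e=4, d=12:
C(12+4-1, 4-1) = C(15, 3) = 455
C(12-4+4-1, 4-1) = C(11, 3) = 165
h(12) = 455 - 165 = 290

290


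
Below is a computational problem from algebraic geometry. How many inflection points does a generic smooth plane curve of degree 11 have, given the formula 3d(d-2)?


For a general smooth plane curve C of degree d, the inflection points are
the intersection of C with its Hessian curve, which has degree 3(d-2).
By Bezout, the total intersection number is d * 3(d-2) = 11 * 27 = 297.
For a general curve every flex is ordinary, so each contributes
multiplicity 1 to C·Hess(C), and the number of distinct inflection
points is 3d(d-2).
Inflection points = 3*11*(11-2) = 3*11*9 = 297

297


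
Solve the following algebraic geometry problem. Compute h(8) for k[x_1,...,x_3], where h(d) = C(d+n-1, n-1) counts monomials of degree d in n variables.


The Hilbert function for the polynomial ring in 3 variables is:
h(d) = C(d+n-1, n-1)
h(8) = C(8+3-1, 3-1) = C(10, 2)
= 10! / (2! * 8!)
= 45

45


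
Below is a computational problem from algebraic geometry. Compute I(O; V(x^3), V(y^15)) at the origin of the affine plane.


The intersection multiplicity of V(x^a) and V(y^b) at the origin is:
I(O; V(x^3), V(y^15)) = dim_k(k[x,y]/(x^3, y^15))
A basis for k[x,y]/(x^3, y^15) is the set of monomials x^i * y^j
where 0 <= i < 3 and 0 <= j < 15.
The number of such monomials is 3 * 15 = 45

45


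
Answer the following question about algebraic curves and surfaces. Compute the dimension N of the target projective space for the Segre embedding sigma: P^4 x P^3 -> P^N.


The Segre embedding maps P^m x P^n into P^N via
all products of coordinates from each factor.
N = (m+1)(n+1) - 1
N = (4+1)(3+1) - 1
N = 5*4 - 1
N = 20 - 1 = 19

19


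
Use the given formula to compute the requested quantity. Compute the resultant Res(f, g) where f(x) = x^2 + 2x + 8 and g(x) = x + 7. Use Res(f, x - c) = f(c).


For Res(f, x - c), we evaluate f at x = c.
f(-7) = (-7)^2 + 2*(-7) + 8
= 49 - 14 + 8
= 35 + 8 = 43
Res(f, g) = 43

43


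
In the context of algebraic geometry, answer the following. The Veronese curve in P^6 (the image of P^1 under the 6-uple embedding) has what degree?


The rational normal curve in P^6 is the image of P^1 under the 6-uple Veronese.
A general hyperplane in P^6 pulls back to a degree-6 form on P^1, which has 6 zeros,
so the curve meets a general hyperplane in 6 points. Degree = 6.

6


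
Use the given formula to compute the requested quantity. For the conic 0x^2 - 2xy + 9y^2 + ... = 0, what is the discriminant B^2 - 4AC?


The discriminant of a conic Ax^2 + Bxy + Cy^2 + ... = 0 is B^2 - 4AC.
B^2 = (-2)^2 = 4
4AC = 4*0*9 = 0
Discriminant = 4 + 0 = 4

4


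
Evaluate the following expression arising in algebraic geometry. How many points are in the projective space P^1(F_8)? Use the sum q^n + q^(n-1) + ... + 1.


P^1(F_8) has (q^(n+1) - 1)/(q - 1) points.
= 8^1 + 8^0
= 8 + 1
= 9

9


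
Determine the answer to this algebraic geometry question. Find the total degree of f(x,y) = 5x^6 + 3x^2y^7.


Examine each term for its total degree (sum of exponents).
  Term '5x^6' has total degree 6+0 = 6.
  Term '3x^2y^7' has total degree 2+7 = 9.
The maximum total degree among all terms is 9.

9


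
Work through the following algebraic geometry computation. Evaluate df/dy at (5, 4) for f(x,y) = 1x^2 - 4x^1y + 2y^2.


df/dy = (-4)*x^1 + 2*2*y^1
At (5,4): (-4)*5^1 + 2*2*4^1
= -20 + 16
= -4

-4


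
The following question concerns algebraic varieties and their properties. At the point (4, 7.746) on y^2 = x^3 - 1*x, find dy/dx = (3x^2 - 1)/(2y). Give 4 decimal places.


Using implicit differentiation of y^2 = x^3 - 1*x:
2y * dy/dx = 3x^2 - 1
dy/dx = (3x^2 - 1)/(2y)
Numerator: 3*4^2 - 1 = 47
Denominator: 2*7.746 = 15.492
dy/dx = 47/15.492 = 3.0338

3.0338


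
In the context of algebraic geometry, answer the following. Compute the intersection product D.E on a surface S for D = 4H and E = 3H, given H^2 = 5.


Using bilinearity of the intersection pairing on a surface S:
(aH).(bH) = ab * (H.H)
We have H^2 = 5.
D.E = (4H).(3H) = 4*3*5
= 12*5
= 60

60


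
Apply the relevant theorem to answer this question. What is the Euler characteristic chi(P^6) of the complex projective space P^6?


The complex projective space P^6 has one cell in each even real dimension 0, 2, ..., 12.
The cohomology groups are H^{2k}(P^6) = Z for k = 0,...,6, and 0 otherwise.
Euler characteristic = sum of Betti numbers = 1 per even-dimensional cohomology group.
chi(P^6) = 6 + 1 = 7

7


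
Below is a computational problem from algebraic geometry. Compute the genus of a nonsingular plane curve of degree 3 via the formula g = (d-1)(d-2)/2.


Using the genus formula for smooth plane curves:
g = (d-1)(d-2)/2
g = (3-1)(3-2)/2
g = 2*1/2
g = 2/2 = 1

1


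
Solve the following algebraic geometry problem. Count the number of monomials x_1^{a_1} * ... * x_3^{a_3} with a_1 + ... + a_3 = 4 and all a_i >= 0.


The number of degree-4 monomials in 3 variables is C(d+n-1, n-1).
= C(4+3-1, 3-1) = C(6, 2)
= 15

15


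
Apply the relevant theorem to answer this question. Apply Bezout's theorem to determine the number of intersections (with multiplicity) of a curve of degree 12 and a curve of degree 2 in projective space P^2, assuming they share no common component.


Bezout's theorem states the intersection count equals the product of degrees.
Intersection count = 12 * 2 = 24

24


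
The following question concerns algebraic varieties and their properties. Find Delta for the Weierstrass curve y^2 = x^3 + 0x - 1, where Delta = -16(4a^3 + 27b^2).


Compute each component:
4a^3 = 4*0^3 = 4*0 = 0
27b^2 = 27*(-1)^2 = 27*1 = 27
4a^3 + 27b^2 = 0 + 27 = 27
Delta = -16*27 = -432

-432


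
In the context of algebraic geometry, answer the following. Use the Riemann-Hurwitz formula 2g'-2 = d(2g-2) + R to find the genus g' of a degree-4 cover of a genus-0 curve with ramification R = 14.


Riemann-Hurwitz formula: 2g' - 2 = d(2g - 2) + R
Given: d = 4, g = 0, R = 14
2g' - 2 = 4*(2*0 - 2) + 14
2g' - 2 = 4*(-2) + 14
2g' - 2 = -8 + 14 = 6
2g' = 8
g' = 4

4


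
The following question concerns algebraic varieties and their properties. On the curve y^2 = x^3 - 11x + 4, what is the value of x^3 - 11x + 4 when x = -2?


Compute x^3 - 11x + 4 at x = -2:
x^3 = (-2)^3 = -8
(-11)*x = (-11)*(-2) = 22
Sum: -8 + 22 + 4 = 18

18


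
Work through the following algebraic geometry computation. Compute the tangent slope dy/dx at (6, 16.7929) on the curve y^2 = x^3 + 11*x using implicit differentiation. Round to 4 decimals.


Using implicit differentiation of y^2 = x^3 + 11*x:
2y * dy/dx = 3x^2 + 11
dy/dx = (3x^2 + 11)/(2y)
Numerator: 3*6^2 + 11 = 119
Denominator: 2*16.7929 = 33.5858
dy/dx = 119/33.5858 = 3.5432

3.5432


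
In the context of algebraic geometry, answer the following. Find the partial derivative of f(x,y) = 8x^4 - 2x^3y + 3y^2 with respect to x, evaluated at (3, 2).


df/dx = 4*8*x^3 + 3*(-2)*x^2*y
At (3,2): 4*8*3^3 + 3*(-2)*3^2*2
= 864 - 108
= 756

756


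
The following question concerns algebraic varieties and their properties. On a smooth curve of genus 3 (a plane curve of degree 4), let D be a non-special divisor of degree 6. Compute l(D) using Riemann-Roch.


First, compute the genus of a smooth plane curve of degree 4:
g = (d-1)(d-2)/2 = (4-1)(4-2)/2 = 3
For a non-special divisor D (i.e., h^1(D) = 0), Riemann-Roch gives:
l(D) = deg(D) - g + 1
Since deg(D) = 6 >= 2g - 1 = 5, D is non-special.
l(D) = 6 - 3 + 1 = 4

4


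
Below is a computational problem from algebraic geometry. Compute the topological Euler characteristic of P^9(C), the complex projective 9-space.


The complex projective space P^9 has one cell in each even real dimension 0, 2, ..., 18.
The cohomology groups are H^{2k}(P^9) = Z for k = 0,...,9, and 0 otherwise.
Euler characteristic = sum of Betti numbers = 1 per even-dimensional cohomology group.
chi(P^9) = 9 + 1 = 10

10


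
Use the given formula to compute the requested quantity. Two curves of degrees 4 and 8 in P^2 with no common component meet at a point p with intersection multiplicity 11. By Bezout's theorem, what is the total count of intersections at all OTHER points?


By Bezout's theorem, the total intersection number is d1 * d2.
Total = 4 * 8 = 32
Intersection multiplicity at p = 11
Remaining intersections = 32 - 11 = 21

21


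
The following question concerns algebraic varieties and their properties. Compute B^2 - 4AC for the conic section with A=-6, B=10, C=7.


The discriminant of a conic Ax^2 + Bxy + Cy^2 + ... = 0 is B^2 - 4AC.
B^2 = 10^2 = 100
4AC = 4*(-6)*7 = -168
Discriminant = 100 + 168 = 268

268


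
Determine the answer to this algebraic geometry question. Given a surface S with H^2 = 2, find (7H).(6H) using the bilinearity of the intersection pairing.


Using bilinearity of the intersection pairing on a surface S:
(aH).(bH) = ab * (H.H)
We have H^2 = 2.
D.E = (7H).(6H) = 7*6*2
= 42*2
= 84

84


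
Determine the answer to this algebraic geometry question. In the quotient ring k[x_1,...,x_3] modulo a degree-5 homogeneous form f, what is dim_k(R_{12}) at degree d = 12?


For R = k[x_1,...,x_n]/(f) with f homogeneous of degree e:
The Hilbert series is (1 - t^e)/(1 - t)^n.
So h(d) = C(d+n-1, n-1) - C(d-e+n-1, n-1) for d >= e.
With n=3, e=5, d=12:
C(12+3-1, 3-1) = C(14, 2) = 91
C(12-5+3-1, 3-1) = C(9, 2) = 36
h(12) = 91 - 36 = 55

55


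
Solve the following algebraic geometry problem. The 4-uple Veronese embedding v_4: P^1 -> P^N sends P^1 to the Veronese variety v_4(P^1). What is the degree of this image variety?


The Veronese variety v_4(P^1) has degree d^r.
d^r = 4^1 = 4

4


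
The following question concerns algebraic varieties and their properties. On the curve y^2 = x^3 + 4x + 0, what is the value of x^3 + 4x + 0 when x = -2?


Compute x^3 + 4x + 0 at x = -2:
x^3 = (-2)^3 = -8
4*x = 4*(-2) = -8
Sum: -8 - 8 + 0 = -16

-16


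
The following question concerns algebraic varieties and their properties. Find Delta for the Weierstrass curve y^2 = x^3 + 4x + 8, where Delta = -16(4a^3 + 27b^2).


Compute each component:
4a^3 = 4*4^3 = 4*64 = 256
27b^2 = 27*8^2 = 27*64 = 1728
4a^3 + 27b^2 = 256 + 1728 = 1984
Delta = -16*1984 = -31744

-31744


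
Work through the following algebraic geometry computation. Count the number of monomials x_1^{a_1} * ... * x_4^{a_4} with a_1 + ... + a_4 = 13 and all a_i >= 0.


The number of degree-13 monomials in 4 variables is C(d+n-1, n-1).
= C(13+4-1, 4-1) = C(16, 3)
= 560

560


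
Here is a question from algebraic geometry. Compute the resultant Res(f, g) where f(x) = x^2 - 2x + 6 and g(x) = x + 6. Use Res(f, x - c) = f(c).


For Res(f, x - c), we evaluate f at x = c.
f(-6) = (-6)^2 - 2*(-6) + 6
= 36 + 12 + 6
= 48 + 6 = 54
Res(f, g) = 54

54


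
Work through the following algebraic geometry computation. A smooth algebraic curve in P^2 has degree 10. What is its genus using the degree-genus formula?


Using the genus formula for smooth plane curves:
g = (d-1)(d-2)/2
g = (10-1)(10-2)/2
g = 9*8/2
g = 72/2 = 36

36


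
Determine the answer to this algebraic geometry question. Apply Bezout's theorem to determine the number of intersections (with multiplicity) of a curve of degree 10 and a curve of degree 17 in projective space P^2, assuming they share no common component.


Bezout's theorem states the intersection count equals the product of degrees.
Intersection count = 10 * 17 = 170

170


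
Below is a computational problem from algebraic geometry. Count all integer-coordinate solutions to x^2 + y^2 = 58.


Systematically check integer values of x where x^2 <= 58.
For each valid x, check if 58 - x^2 is a perfect square.
x=3: 58 - 9 = 49, sqrt = 7 (valid)
x=7: 58 - 49 = 9, sqrt = 3 (valid)
Total integer solutions found: 8

8


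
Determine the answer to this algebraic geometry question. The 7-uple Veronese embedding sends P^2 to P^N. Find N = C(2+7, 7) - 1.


The Veronese embedding v_d: P^n -> P^N maps each point to all
degree-d monomials in n+1 homogeneous coordinates.
N = C(n+d, d) - 1
N = C(2+7, 7) - 1
N = C(9, 7) - 1
C(9, 7) = 36
N = 36 - 1 = 35

35


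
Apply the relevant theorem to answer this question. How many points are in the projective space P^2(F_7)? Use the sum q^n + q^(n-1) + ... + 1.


P^2(F_7) has (q^(n+1) - 1)/(q - 1) points.
= 7^2 + 7^1 + 7^0
= 49 + 7 + 1
= 57

57


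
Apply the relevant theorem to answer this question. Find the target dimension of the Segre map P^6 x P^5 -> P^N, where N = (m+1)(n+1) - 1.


The Segre embedding maps P^m x P^n into P^N via
all products of coordinates from each factor.
N = (m+1)(n+1) - 1
N = (6+1)(5+1) - 1
N = 7*6 - 1
N = 42 - 1 = 41

41


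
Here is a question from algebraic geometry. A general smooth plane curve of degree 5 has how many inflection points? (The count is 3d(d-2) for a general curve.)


For a general smooth plane curve C of degree d, the inflection points are
the intersection of C with its Hessian curve, which has degree 3(d-2).
By Bezout, the total intersection number is d * 3(d-2) = 5 * 9 = 45.
For a general curve every flex is ordinary, so each contributes
multiplicity 1 to C·Hess(C), and the number of distinct inflection
points is 3d(d-2).
Inflection points = 3*5*(5-2) = 3*5*3 = 45

45


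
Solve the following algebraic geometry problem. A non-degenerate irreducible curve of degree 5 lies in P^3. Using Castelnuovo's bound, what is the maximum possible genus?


Castelnuovo's bound: write d - 1 = m(r-1) + epsilon with 0 <= epsilon < r-1.
d - 1 = 5 - 1 = 4
r - 1 = 3 - 1 = 2
4 = 2*2 + 0, so m = 2, epsilon = 0
pi(d, r) = m(m-1)(r-1)/2 + m*epsilon
= 2*1*2/2 + 2*0
= 4/2 + 0
= 2 + 0 = 2

2


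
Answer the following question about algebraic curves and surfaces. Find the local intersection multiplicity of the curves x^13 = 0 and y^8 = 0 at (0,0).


The intersection multiplicity of V(x^a) and V(y^b) at the origin is:
I(O; V(x^13), V(y^8)) = dim_k(k[x,y]/(x^13, y^8))
A basis for k[x,y]/(x^13, y^8) is the set of monomials x^i * y^j
where 0 <= i < 13 and 0 <= j < 8.
The number of such monomials is 13 * 8 = 104

104


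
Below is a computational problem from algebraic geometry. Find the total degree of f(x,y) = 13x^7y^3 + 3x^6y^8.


Examine each term for its total degree (sum of exponents).
  Term '13x^7y^3' has total degree 7+3 = 10.
  Term '3x^6y^8' has total degree 6+8 = 14.
The maximum total degree among all terms is 14.

14


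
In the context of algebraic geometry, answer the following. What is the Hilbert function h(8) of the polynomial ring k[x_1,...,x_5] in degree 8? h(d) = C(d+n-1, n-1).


The Hilbert function for the polynomial ring in 5 variables is:
h(d) = C(d+n-1, n-1)
h(8) = C(8+5-1, 5-1) = C(12, 4)
= 12! / (4! * 8!)
= 495

495


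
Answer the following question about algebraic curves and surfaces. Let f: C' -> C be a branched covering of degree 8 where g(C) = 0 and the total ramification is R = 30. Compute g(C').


Riemann-Hurwitz formula: 2g' - 2 = d(2g - 2) + R
Given: d = 8, g = 0, R = 30
2g' - 2 = 8*(2*0 - 2) + 30
2g' - 2 = 8*(-2) + 30
2g' - 2 = -16 + 30 = 14
2g' = 16
g' = 8

8


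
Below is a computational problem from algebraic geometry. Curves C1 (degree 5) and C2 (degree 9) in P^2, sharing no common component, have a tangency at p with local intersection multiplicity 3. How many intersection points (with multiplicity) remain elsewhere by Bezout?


By Bezout's theorem, the total intersection number is d1 * d2.
Total = 5 * 9 = 45
Intersection multiplicity at p = 3
Remaining intersections = 45 - 3 = 42

42


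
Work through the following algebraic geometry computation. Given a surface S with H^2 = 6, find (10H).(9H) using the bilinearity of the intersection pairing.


Using bilinearity of the intersection pairing on a surface S:
(aH).(bH) = ab * (H.H)
We have H^2 = 6.
D.E = (10H).(9H) = 10*9*6
= 90*6
= 540

540


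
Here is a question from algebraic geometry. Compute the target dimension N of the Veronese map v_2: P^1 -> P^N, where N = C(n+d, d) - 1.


The Veronese embedding v_d: P^n -> P^N maps each point to all
degree-d monomials in n+1 homogeneous coordinates.
N = C(n+d, d) - 1
N = C(1+2, 2) - 1
N = C(3, 2) - 1
C(3, 2) = 3
N = 3 - 1 = 2

2


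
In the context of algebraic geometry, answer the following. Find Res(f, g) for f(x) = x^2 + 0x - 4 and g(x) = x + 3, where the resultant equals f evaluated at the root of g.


For Res(f, x - c), we evaluate f at x = c.
f(-3) = (-3)^2 + 0*(-3) - 4
= 9 + 0 - 4
= 9 - 4 = 5
Res(f, g) = 5

5


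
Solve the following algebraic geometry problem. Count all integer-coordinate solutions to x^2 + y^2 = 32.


Systematically check integer values of x where x^2 <= 32.
For each valid x, check if 32 - x^2 is a perfect square.
x=4: 32 - 16 = 16, sqrt = 4 (valid)
Total integer solutions found: 4

4


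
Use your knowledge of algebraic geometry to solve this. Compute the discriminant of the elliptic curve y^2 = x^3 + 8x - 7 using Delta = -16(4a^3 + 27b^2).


Compute each component:
4a^3 = 4*8^3 = 4*512 = 2048
27b^2 = 27*(-7)^2 = 27*49 = 1323
4a^3 + 27b^2 = 2048 + 1323 = 3371
Delta = -16*3371 = -53936

-53936


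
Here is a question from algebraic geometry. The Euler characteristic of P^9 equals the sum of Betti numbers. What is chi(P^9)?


The complex projective space P^9 has one cell in each even real dimension 0, 2, ..., 18.
The cohomology groups are H^{2k}(P^9) = Z for k = 0,...,9, and 0 otherwise.
Euler characteristic = sum of Betti numbers = 1 per even-dimensional cohomology group.
chi(P^9) = 9 + 1 = 10

10


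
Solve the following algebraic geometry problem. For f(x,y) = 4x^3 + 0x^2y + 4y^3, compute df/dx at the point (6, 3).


df/dx = 3*4*x^2 + 2*0*x^1*y
At (6,3): 3*4*6^2 + 2*0*6^1*3
= 432 + 0
= 432

432


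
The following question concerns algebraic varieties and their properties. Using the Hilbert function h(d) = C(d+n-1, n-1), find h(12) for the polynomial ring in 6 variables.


The Hilbert function for the polynomial ring in 6 variables is:
h(d) = C(d+n-1, n-1)
h(12) = C(12+6-1, 6-1) = C(17, 5)
= 17! / (5! * 12!)
= 6188

6188


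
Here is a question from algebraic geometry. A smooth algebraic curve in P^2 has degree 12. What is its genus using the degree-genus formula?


Using the genus formula for smooth plane curves:
g = (d-1)(d-2)/2
g = (12-1)(12-2)/2
g = 11*10/2
g = 110/2 = 55

55


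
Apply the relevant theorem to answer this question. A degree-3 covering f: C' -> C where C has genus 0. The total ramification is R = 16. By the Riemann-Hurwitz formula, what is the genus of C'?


Riemann-Hurwitz formula: 2g' - 2 = d(2g - 2) + R
Given: d = 3, g = 0, R = 16
2g' - 2 = 3*(2*0 - 2) + 16
2g' - 2 = 3*(-2) + 16
2g' - 2 = -6 + 16 = 10
2g' = 12
g' = 6

6


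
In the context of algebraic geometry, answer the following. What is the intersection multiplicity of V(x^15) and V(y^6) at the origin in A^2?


The intersection multiplicity of V(x^a) and V(y^b) at the origin is:
I(O; V(x^15), V(y^6)) = dim_k(k[x,y]/(x^15, y^6))
A basis for k[x,y]/(x^15, y^6) is the set of monomials x^i * y^j
where 0 <= i < 15 and 0 <= j < 6.
The number of such monomials is 15 * 6 = 90

90


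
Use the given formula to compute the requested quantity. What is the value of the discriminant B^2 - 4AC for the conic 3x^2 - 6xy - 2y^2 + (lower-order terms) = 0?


The discriminant of a conic Ax^2 + Bxy + Cy^2 + ... = 0 is B^2 - 4AC.
B^2 = (-6)^2 = 36
4AC = 4*3*(-2) = -24
Discriminant = 36 + 24 = 60

60


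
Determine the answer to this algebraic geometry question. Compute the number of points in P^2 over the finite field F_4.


P^2(F_4) has (q^(n+1) - 1)/(q - 1) points.
= 4^2 + 4^1 + 4^0
= 16 + 4 + 1
= 21

21


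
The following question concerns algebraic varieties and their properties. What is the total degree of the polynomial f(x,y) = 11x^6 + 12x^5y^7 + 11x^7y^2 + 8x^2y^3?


Examine each term for its total degree (sum of exponents).
  Term '11x^6' has total degree 6+0 = 6.
  Term '12x^5y^7' has total degree 5+7 = 12.
  Term '11x^7y^2' has total degree 7+2 = 9.
  Term '8x^2y^3' has total degree 2+3 = 5.
The maximum total degree among all terms is 12.

12


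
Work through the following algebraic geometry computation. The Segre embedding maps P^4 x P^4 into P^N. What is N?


The Segre embedding maps P^m x P^n into P^N via
all products of coordinates from each factor.
N = (m+1)(n+1) - 1
N = (4+1)(4+1) - 1
N = 5*5 - 1
N = 25 - 1 = 24

24


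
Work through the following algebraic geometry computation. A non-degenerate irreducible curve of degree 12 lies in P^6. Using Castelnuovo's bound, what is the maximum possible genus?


Castelnuovo's bound: write d - 1 = m(r-1) + epsilon with 0 <= epsilon < r-1.
d - 1 = 12 - 1 = 11
r - 1 = 6 - 1 = 5
11 = 2*5 + 1, so m = 2, epsilon = 1
pi(d, r) = m(m-1)(r-1)/2 + m*epsilon
= 2*1*5/2 + 2*1
= 10/2 + 2
= 5 + 2 = 7

7


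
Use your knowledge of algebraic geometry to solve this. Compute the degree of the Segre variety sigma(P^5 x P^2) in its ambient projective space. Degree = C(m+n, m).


The degree of the Segre variety P^5 x P^2 is C(m+n, m).
= C(7, 5)
= 21

21


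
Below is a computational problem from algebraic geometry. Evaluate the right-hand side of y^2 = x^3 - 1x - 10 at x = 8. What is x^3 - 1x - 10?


Compute x^3 - 1x - 10 at x = 8:
x^3 = 8^3 = 512
(-1)*x = (-1)*8 = -8
Sum: 512 - 8 - 10 = 494

494


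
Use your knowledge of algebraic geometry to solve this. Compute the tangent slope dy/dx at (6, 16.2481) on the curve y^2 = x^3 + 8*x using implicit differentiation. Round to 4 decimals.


Using implicit differentiation of y^2 = x^3 + 8*x:
2y * dy/dx = 3x^2 + 8
dy/dx = (3x^2 + 8)/(2y)
Numerator: 3*6^2 + 8 = 116
Denominator: 2*16.2481 = 32.4962
dy/dx = 116/32.4962 = 3.5696

3.5696


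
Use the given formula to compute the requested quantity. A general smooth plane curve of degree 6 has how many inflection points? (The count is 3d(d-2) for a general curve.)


For a general smooth plane curve C of degree d, the inflection points are
the intersection of C with its Hessian curve, which has degree 3(d-2).
By Bezout, the total intersection number is d * 3(d-2) = 6 * 12 = 72.
For a general curve every flex is ordinary, so each contributes
multiplicity 1 to C·Hess(C), and the number of distinct inflection
points is 3d(d-2).
Inflection points = 3*6*(6-2) = 3*6*4 = 72

72


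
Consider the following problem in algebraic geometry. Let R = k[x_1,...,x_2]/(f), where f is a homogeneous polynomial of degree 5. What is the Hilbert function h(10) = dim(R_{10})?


For R = k[x_1,...,x_n]/(f) with f homogeneous of degree e:
The Hilbert series is (1 - t^e)/(1 - t)^n.
So h(d) = C(d+n-1, n-1) - C(d-e+n-1, n-1) for d >= e.
With n=2, e=5, d=10:
C(10+2-1, 2-1) = C(11, 1) = 11
C(10-5+2-1, 2-1) = C(6, 1) = 6
h(10) = 11 - 6 = 5

5


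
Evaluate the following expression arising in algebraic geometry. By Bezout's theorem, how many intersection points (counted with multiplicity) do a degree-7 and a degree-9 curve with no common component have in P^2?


Bezout's theorem states the intersection count equals the product of degrees.
Intersection count = 7 * 9 = 63

63


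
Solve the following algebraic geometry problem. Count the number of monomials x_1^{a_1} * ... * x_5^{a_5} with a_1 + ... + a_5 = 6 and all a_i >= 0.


The number of degree-6 monomials in 5 variables is C(d+n-1, n-1).
= C(6+5-1, 5-1) = C(10, 4)
= 210

210


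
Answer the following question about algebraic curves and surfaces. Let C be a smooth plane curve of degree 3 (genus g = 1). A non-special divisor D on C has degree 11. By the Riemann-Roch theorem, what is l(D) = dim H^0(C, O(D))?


First, compute the genus of a smooth plane curve of degree 3:
g = (d-1)(d-2)/2 = (3-1)(3-2)/2 = 1
For a non-special divisor D (i.e., h^1(D) = 0), Riemann-Roch gives:
l(D) = deg(D) - g + 1
Since deg(D) = 11 >= 2g - 1 = 1, D is non-special.
l(D) = 11 - 1 + 1 = 11

11


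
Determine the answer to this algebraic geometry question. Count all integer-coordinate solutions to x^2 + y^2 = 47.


Systematically check integer values of x where x^2 <= 47.
For each valid x, check if 47 - x^2 is a perfect square.
Total integer solutions found: 0

0


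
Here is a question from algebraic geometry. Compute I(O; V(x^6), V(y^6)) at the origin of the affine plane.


The intersection multiplicity of V(x^a) and V(y^b) at the origin is:
I(O; V(x^6), V(y^6)) = dim_k(k[x,y]/(x^6, y^6))
A basis for k[x,y]/(x^6, y^6) is the set of monomials x^i * y^j
where 0 <= i < 6 and 0 <= j < 6.
The number of such monomials is 6 * 6 = 36

36


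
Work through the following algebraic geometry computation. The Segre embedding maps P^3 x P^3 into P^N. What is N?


The Segre embedding maps P^m x P^n into P^N via
all products of coordinates from each factor.
N = (m+1)(n+1) - 1
N = (3+1)(3+1) - 1
N = 4*4 - 1
N = 16 - 1 = 15

15


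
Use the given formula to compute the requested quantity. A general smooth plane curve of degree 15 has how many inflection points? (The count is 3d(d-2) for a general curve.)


For a general smooth plane curve C of degree d, the inflection points are
the intersection of C with its Hessian curve, which has degree 3(d-2).
By Bezout, the total intersection number is d * 3(d-2) = 15 * 39 = 585.
For a general curve every flex is ordinary, so each contributes
multiplicity 1 to C·Hess(C), and the number of distinct inflection
points is 3d(d-2).
Inflection points = 3*15*(15-2) = 3*15*13 = 585

585


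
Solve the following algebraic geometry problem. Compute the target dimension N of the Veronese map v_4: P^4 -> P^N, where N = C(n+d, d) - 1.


The Veronese embedding v_d: P^n -> P^N maps each point to all
degree-d monomials in n+1 homogeneous coordinates.
N = C(n+d, d) - 1
N = C(4+4, 4) - 1
N = C(8, 4) - 1
C(8, 4) = 70
N = 70 - 1 = 69

69


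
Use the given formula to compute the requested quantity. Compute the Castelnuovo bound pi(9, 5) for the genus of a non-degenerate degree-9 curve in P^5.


Castelnuovo's bound: write d - 1 = m(r-1) + epsilon with 0 <= epsilon < r-1.
d - 1 = 9 - 1 = 8
r - 1 = 5 - 1 = 4
8 = 2*4 + 0, so m = 2, epsilon = 0
pi(d, r) = m(m-1)(r-1)/2 + m*epsilon
= 2*1*4/2 + 2*0
= 8/2 + 0
= 4 + 0 = 4

4


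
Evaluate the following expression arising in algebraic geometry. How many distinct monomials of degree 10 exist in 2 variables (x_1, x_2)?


The number of degree-10 monomials in 2 variables is C(d+n-1, n-1).
= C(10+2-1, 2-1) = C(11, 1)
= 11

11
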